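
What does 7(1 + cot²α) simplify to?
7(1 + cot²α) = 7(csc²α) (using Pythagorean identity)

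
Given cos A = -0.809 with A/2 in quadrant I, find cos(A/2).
cos(A/2) = ±√((1 + cos A)/2); positive since A/2 ∈ QI, so cos(A/2) = 0.309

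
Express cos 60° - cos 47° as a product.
cos 60° - cos 47° = -2 sin(53.5°) sin(6.5°)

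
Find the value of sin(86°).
sin(86°) = 0.9976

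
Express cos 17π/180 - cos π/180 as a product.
cos 17π/180 - cos π/180 = -2 sin(π/20) sin(2π/45)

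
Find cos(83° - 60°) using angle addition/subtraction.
cos(83° - 60°) = cos 83° cos 60° + sin 83° sin 60° = 0.9205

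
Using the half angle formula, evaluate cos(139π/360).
cos(139π/360) = √((1 + cos 139π/180)/2) = 0.3502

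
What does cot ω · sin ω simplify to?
cot ω · sin ω = cos ω (using Quotient identity)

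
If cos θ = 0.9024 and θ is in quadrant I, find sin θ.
sin θ = 0.4309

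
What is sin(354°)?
sin(354°) = -0.1045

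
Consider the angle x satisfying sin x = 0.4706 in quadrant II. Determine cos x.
cos x = ±√(1 - sin²x) = -0.8823 (negative in QII)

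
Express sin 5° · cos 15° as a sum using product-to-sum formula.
sin 5° cos 15° = (1/2)[sin(5°+15°) + sin(5°-15°)]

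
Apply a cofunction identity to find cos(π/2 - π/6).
cos(π/2 - π/6) = sin(π/6) = 1/2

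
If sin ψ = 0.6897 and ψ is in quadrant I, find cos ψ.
cos ψ = 0.7241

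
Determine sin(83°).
sin(83°) = 0.9925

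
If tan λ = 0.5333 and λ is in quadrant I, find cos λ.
cos λ = 0.8824 (using tan²λ + 1 = sec²λ)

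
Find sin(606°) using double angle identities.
sin(606°) = 2 sin 303° cos 303° = -0.9135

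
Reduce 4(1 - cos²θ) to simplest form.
4(1 - cos²θ) = 4(sin²θ) (using Pythagorean identity)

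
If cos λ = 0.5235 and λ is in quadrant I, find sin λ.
sin λ = 0.852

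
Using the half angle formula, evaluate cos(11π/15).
cos(11π/15) = -√((1 + cos 22π/15)/2) = -0.6691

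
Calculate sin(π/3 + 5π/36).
sin(π/3 + 5π/36) = sin π/3 cos 5π/36 + cos π/3 sin 5π/36 = 0.9962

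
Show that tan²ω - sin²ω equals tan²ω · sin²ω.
LHS = sin²ω/cos²ω - sin²ω = sin²ω(1/cos²ω - 1) = sin²ω · (1 - cos²ω)/cos²ω = sin²ω · sin²ω/cos²ω = sin²ω · tan²ω = RHS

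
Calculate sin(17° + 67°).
sin(17° + 67°) = sin 17° cos 67° + cos 17° sin 67° = 0.9945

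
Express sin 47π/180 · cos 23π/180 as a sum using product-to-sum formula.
sin 47π/180 cos 23π/180 = (1/2)[sin(47π/180+23π/180) + sin(47π/180-23π/180)]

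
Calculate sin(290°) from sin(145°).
sin(290°) = 2 sin 145° cos 145° = -0.9397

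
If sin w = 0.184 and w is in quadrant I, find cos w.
cos w = 0.9829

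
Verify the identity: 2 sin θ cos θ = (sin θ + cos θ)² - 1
RHS = sin²θ + 2 sin θ cos θ + cos²θ - 1 = (sin²θ + cos²θ) + 2 sin θ cos θ - 1 = 1 + 2 sin θ cos θ - 1 = 2 sin θ cos θ = LHS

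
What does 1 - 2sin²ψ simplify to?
1 - 2sin²ψ = cos(2ψ) (using Double angle)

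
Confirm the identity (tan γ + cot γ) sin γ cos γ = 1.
LHS = (sin γ/cos γ + cos γ/sin γ) sin γ cos γ = ((sin²γ + cos²γ)/(sin γ cos γ)) · sin γ cos γ = sin²γ + cos²γ = 1 = RHS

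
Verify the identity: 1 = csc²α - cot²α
RHS = 1/sin²α - cos²α/sin²α = (1 - cos²α)/sin²α = sin²α/sin²α = 1 = LHS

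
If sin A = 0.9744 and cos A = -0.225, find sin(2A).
sin(2A) = 2 sin A cos A = -0.4385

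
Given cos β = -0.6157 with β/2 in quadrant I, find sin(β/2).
sin(β/2) = ±√((1 - cos β)/2); positive since β/2 ∈ QI, so sin(β/2) = 0.8988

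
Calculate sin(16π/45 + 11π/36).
sin(16π/45 + 11π/36) = sin 16π/45 cos 11π/36 + cos 16π/45 sin 11π/36 = 0.8746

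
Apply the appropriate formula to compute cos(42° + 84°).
cos(42° + 84°) = cos 42° cos 84° - sin 42° sin 84° = -0.5878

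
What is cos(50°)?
cos(50°) = 0.6428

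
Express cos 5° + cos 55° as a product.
cos 5° + cos 55° = 2 cos(30°) cos(-25°)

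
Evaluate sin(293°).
sin(293°) = -0.9205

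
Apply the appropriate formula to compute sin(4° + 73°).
sin(4° + 73°) = sin 4° cos 73° + cos 4° sin 73° = 0.9744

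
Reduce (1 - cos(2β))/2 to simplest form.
(1 - cos(2β))/2 = sin²β (using Power reduction)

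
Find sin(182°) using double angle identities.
sin(182°) = 2 sin 91° cos 91° = -0.0349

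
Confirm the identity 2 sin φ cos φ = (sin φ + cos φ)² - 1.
RHS = sin²φ + 2 sin φ cos φ + cos²φ - 1 = (sin²φ + cos²φ) + 2 sin φ cos φ - 1 = 1 + 2 sin φ cos φ - 1 = 2 sin φ cos φ = LHS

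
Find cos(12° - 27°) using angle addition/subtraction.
cos(12° - 27°) = cos 12° cos 27° + sin 12° sin 27° = (√6+√2)/4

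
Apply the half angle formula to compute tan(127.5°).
tan(127.5°) = sin 255° / (1 + cos 255°) = -1.303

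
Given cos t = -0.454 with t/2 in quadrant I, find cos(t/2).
cos(t/2) = ±√((1 + cos t)/2); positive since t/2 ∈ QI, so cos(t/2) = 0.5225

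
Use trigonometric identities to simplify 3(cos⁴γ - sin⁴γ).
3(cos⁴γ - sin⁴γ) = 3(cos(2γ)) (using Factoring + double angle)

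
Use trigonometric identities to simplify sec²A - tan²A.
sec²A - tan²A = 1 (using Pythagorean identity)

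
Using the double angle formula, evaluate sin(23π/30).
sin(23π/30) = 2 sin 23π/60 cos 23π/60 = 0.6691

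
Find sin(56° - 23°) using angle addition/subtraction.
sin(56° - 23°) = sin 56° cos 23° - cos 56° sin 23° = 0.5446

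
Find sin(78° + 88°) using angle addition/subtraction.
sin(78° + 88°) = sin 78° cos 88° + cos 78° sin 88° = 0.2419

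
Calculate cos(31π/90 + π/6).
cos(31π/90 + π/6) = cos 31π/90 cos π/6 - sin 31π/90 sin π/6 = -0.0349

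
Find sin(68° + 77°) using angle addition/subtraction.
sin(68° + 77°) = sin 68° cos 77° + cos 68° sin 77° = 0.5736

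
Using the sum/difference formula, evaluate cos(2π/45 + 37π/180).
cos(2π/45 + 37π/180) = cos 2π/45 cos 37π/180 - sin 2π/45 sin 37π/180 = √2/2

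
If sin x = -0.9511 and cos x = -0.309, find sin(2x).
sin(2x) = 2 sin x cos x = 0.5878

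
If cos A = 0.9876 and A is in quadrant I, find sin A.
sin A = 0.157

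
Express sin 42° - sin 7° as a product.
sin 42° - sin 7° = 2 cos(24.5°) sin(17.5°)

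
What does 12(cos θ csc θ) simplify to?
12(cos θ csc θ) = 12(cot θ) (using Reciprocal + quotient)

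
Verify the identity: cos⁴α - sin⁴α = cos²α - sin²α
LHS = (cos²α - sin²α)(cos²α + sin²α) = (cos²α - sin²α) · 1 = cos²α - sin²α = RHS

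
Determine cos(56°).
cos(56°) = 0.5592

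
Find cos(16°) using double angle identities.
cos(16°) = cos²8° - sin²8° = 0.9613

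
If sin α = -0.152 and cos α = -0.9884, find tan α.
tan α = sin α / cos α = 0.1538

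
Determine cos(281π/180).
cos(281π/180) = 0.1908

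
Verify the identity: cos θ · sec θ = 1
LHS = cos θ · (1/cos θ) = 1 = RHS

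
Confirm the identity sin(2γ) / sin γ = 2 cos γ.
LHS = 2 sin γ cos γ / sin γ = 2 cos γ = RHS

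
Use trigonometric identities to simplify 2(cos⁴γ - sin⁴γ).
2(cos⁴γ - sin⁴γ) = 2(cos(2γ)) (using Factoring + double angle)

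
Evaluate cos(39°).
cos(39°) = 0.7771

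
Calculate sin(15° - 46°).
sin(15° - 46°) = sin 15° cos 46° - cos 15° sin 46° = -0.515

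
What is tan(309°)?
tan(309°) = -1.235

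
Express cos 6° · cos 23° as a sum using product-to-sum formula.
cos 6° cos 23° = (1/2)[cos(6°-23°) + cos(6°+23°)]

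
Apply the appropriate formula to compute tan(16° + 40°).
tan(16° + 40°) = (tan 16° + tan 40°)/(1 - tan 16° tan 40°) = 1.483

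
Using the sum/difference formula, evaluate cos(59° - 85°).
cos(59° - 85°) = cos 59° cos 85° + sin 59° sin 85° = 0.8988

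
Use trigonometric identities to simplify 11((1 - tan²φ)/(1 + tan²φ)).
11((1 - tan²φ)/(1 + tan²φ)) = 11(cos(2φ)) (using Double angle)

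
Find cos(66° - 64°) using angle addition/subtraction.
cos(66° - 64°) = cos 66° cos 64° + sin 66° sin 64° = 0.9994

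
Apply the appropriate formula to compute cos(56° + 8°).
cos(56° + 8°) = cos 56° cos 8° - sin 56° sin 8° = 0.4384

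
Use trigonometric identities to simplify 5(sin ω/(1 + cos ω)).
5(sin ω/(1 + cos ω)) = 5(tan(ω/2)) (using Half angle)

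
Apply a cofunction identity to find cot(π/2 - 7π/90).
cot(π/2 - 7π/90) = tan(7π/90) = 0.2493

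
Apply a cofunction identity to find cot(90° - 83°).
cot(90° - 83°) = tan(83°) = 8.144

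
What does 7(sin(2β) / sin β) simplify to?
7(sin(2β) / sin β) = 7(2 cos β) (using Double angle)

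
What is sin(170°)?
sin(170°) = 0.1736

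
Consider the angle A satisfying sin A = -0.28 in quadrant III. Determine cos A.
cos A = ±√(1 - sin²A) = -0.96 (negative in QIII)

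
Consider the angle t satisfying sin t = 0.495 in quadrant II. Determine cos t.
cos t = ±√(1 - sin²t) = -0.8689 (negative in QII)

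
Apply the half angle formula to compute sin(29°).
sin(29°) = √((1 - cos 58°)/2) = 0.4848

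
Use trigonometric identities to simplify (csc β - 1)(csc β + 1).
(csc β - 1)(csc β + 1) = cot²β (using Diff. of squares)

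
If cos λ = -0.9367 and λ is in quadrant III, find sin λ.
sin λ = -0.3501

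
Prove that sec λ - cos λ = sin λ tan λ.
LHS = 1/cos λ - cos λ = (1 - cos²λ)/cos λ = sin²λ/cos λ = sin λ · (sin λ/cos λ) = sin λ tan λ = RHS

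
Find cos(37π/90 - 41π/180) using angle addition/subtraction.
cos(37π/90 - 41π/180) = cos 37π/90 cos 41π/180 + sin 37π/90 sin 41π/180 = 0.8387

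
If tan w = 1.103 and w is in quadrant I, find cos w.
cos w = 0.6717 (using tan²w + 1 = sec²w)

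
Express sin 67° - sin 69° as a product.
sin 67° - sin 69° = 2 cos(68°) sin(-1°)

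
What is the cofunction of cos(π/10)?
cos(π/10) = sin(π/2 - π/10) = sin(2π/5)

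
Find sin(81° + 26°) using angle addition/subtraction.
sin(81° + 26°) = sin 81° cos 26° + cos 81° sin 26° = 0.9563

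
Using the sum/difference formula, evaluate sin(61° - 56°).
sin(61° - 56°) = sin 61° cos 56° - cos 61° sin 56° = 0.08716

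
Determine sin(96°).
sin(96°) = 0.9945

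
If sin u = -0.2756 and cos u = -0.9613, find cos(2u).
cos(2u) = cos²u - sin²u = 0.8481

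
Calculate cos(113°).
cos(113°) = -0.3907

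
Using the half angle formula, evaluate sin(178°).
sin(178°) = √((1 - cos 356°)/2) = 0.0349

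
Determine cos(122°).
cos(122°) = -0.5299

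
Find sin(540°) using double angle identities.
sin(540°) = 2 sin 270° cos 270° = 0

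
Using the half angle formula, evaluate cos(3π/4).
cos(3π/4) = -√((1 + cos 3π/2)/2) = -√2/2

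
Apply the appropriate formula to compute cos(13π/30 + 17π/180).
cos(13π/30 + 17π/180) = cos 13π/30 cos 17π/180 - sin 13π/30 sin 17π/180 = -0.08716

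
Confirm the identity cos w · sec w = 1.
LHS = cos w · (1/cos w) = 1 = RHS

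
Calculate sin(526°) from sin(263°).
sin(526°) = 2 sin 263° cos 263° = 0.2419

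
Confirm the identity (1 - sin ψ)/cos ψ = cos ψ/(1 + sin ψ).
LHS = (1 - sin ψ)(1 + sin ψ) / (cos ψ(1 + sin ψ)) = (1 - sin²ψ) / (cos ψ(1 + sin ψ)) = cos²ψ / (cos ψ(1 + sin ψ)) = cos ψ/(1 + sin ψ) = RHS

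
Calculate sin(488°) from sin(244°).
sin(488°) = 2 sin 244° cos 244° = 0.788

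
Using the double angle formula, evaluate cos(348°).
cos(348°) = cos²174° - sin²174° = 0.9781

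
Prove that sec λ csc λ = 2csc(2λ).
RHS = 2/sin(2λ) = 2/(2 sin λ cos λ) = 1/(sin λ cos λ) = (1/cos λ)(1/sin λ) = sec λ csc λ = LHS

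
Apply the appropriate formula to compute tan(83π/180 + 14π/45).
tan(83π/180 + 14π/45) = (tan 83π/180 + tan 14π/45)/(1 - tan 83π/180 tan 14π/45) = -0.8693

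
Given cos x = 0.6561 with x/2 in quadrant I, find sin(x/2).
sin(x/2) = ±√((1 - cos x)/2); positive since x/2 ∈ QI, so sin(x/2) = 0.4147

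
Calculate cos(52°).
cos(52°) = 0.6157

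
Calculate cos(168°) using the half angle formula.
cos(168°) = -√((1 + cos 336°)/2) = -0.9781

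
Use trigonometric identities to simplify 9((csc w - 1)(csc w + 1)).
9((csc w - 1)(csc w + 1)) = 9(cot²w) (using Diff. of squares)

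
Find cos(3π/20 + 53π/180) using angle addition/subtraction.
cos(3π/20 + 53π/180) = cos 3π/20 cos 53π/180 - sin 3π/20 sin 53π/180 = 0.1736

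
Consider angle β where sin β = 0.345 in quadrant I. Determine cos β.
cos β = √(1 - sin²β) = 0.9386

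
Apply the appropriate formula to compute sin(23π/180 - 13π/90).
sin(23π/180 - 13π/90) = sin 23π/180 cos 13π/90 - cos 23π/180 sin 13π/90 = -0.05234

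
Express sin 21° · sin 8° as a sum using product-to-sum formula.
sin 21° sin 8° = (1/2)[cos(21°-8°) - cos(21°+8°)]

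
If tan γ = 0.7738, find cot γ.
cot γ = 1/tan γ = 1.292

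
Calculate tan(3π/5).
tan(3π/5) = -3.078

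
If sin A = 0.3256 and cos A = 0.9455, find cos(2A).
cos(2A) = cos²A - sin²A = 0.788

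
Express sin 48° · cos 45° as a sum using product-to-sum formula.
sin 48° cos 45° = (1/2)[sin(48°+45°) + sin(48°-45°)]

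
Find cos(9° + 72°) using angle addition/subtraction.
cos(9° + 72°) = cos 9° cos 72° - sin 9° sin 72° = 0.1564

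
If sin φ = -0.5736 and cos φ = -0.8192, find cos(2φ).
cos(2φ) = cos²φ - sin²φ = 0.3421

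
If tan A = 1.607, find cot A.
cot A = 1/tan A = 0.6223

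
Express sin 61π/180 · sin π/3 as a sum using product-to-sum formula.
sin 61π/180 sin π/3 = (1/2)[cos(61π/180-π/3) - cos(61π/180+π/3)]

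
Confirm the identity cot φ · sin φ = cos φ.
LHS = (cos φ/sin φ) · sin φ = cos φ = RHS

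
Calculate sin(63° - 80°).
sin(63° - 80°) = sin 63° cos 80° - cos 63° sin 80° = -0.2924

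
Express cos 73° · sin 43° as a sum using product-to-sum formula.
cos 73° sin 43° = (1/2)[sin(73°+43°) - sin(73°-43°)]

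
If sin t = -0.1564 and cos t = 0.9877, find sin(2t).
sin(2t) = 2 sin t cos t = -0.309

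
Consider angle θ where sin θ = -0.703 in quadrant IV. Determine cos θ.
cos θ = √(1 - sin²θ) = 0.7112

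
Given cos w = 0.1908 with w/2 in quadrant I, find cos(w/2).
cos(w/2) = ±√((1 + cos w)/2); positive since w/2 ∈ QI, so cos(w/2) = 0.7716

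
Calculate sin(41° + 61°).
sin(41° + 61°) = sin 41° cos 61° + cos 41° sin 61° = 0.9781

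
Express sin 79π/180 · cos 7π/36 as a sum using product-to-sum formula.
sin 79π/180 cos 7π/36 = (1/2)[sin(79π/180+7π/36) + sin(79π/180-7π/36)]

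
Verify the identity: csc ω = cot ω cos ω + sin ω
RHS = cos²ω/sin ω + sin ω = (cos²ω + sin²ω)/sin ω = 1/sin ω = csc ω = LHS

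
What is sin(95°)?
sin(95°) = 0.9962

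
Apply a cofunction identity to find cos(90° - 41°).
cos(90° - 41°) = sin(41°) = 0.6561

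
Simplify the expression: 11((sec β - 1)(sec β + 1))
11((sec β - 1)(sec β + 1)) = 11(tan²β) (using Diff. of squares)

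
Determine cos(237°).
cos(237°) = -0.5446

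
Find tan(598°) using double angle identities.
tan(598°) = 2 tan 299° / (1 - tan²299°) = 1.6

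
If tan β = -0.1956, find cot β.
cot β = 1/tan β = -5.112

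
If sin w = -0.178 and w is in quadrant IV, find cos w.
cos w = 0.984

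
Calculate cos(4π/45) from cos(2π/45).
cos(4π/45) = cos²2π/45 - sin²2π/45 = 0.9613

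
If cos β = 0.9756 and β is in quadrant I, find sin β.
sin β = 0.2196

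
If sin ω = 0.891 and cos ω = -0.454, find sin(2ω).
sin(2ω) = 2 sin ω cos ω = -0.809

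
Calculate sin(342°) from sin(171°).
sin(342°) = 2 sin 171° cos 171° = -0.309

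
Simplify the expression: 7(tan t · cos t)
7(tan t · cos t) = 7(sin t) (using Quotient identity)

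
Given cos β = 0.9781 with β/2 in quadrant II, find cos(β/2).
cos(β/2) = ±√((1 + cos β)/2); negative since β/2 ∈ QII, so cos(β/2) = -0.9945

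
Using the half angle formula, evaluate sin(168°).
sin(168°) = √((1 - cos 336°)/2) = 0.2079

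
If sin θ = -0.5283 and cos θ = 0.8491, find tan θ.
tan θ = sin θ / cos θ = -0.6222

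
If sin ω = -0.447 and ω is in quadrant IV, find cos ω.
cos ω = 0.8945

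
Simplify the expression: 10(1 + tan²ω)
10(1 + tan²ω) = 10(sec²ω) (using Pythagorean identity)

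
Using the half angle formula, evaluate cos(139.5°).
cos(139.5°) = -√((1 + cos 279°)/2) = -0.7604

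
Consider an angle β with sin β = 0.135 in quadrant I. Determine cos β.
cos β = √(1 - sin²β) = 0.9908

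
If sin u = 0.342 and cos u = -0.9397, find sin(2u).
sin(2u) = 2 sin u cos u = -0.6428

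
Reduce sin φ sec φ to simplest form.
sin φ sec φ = tan φ (using Reciprocal + quotient)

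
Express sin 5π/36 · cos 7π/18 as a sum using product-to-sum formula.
sin 5π/36 cos 7π/18 = (1/2)[sin(5π/36+7π/18) + sin(5π/36-7π/18)]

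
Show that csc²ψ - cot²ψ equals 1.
LHS = 1/sin²ψ - cos²ψ/sin²ψ = (1 - cos²ψ)/sin²ψ = sin²ψ/sin²ψ = 1 = RHS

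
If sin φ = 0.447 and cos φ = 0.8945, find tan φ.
tan φ = sin φ / cos φ = 0.4997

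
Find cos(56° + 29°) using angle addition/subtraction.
cos(56° + 29°) = cos 56° cos 29° - sin 56° sin 29° = 0.08716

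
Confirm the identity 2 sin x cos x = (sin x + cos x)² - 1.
RHS = sin²x + 2 sin x cos x + cos²x - 1 = (sin²x + cos²x) + 2 sin x cos x - 1 = 1 + 2 sin x cos x - 1 = 2 sin x cos x = LHS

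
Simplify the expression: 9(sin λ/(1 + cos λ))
9(sin λ/(1 + cos λ)) = 9(tan(λ/2)) (using Half angle)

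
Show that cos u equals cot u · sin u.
RHS = (cos u/sin u) · sin u = cos u = LHS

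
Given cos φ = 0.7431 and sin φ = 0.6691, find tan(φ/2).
tan(φ/2) = sin φ / (1 + cos φ) = 0.3839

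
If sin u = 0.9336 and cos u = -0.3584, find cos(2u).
cos(2u) = cos²u - sin²u = -0.7432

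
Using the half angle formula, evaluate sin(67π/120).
sin(67π/120) = √((1 - cos 67π/60)/2) = 0.9833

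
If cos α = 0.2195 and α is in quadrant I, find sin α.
sin α = 0.9756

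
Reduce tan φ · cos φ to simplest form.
tan φ · cos φ = sin φ (using Quotient identity)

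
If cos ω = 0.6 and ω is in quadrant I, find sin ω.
sin ω = 0.8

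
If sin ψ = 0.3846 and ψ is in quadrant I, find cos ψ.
cos ψ = 0.9231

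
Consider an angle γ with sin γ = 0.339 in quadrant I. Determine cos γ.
cos γ = √(1 - sin²γ) = 0.9408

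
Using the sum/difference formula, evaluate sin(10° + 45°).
sin(10° + 45°) = sin 10° cos 45° + cos 10° sin 45° = 0.8192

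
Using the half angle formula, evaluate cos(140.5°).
cos(140.5°) = -√((1 + cos 281°)/2) = -0.7716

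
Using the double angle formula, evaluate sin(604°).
sin(604°) = 2 sin 302° cos 302° = -0.8988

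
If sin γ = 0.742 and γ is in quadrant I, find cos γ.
cos γ = 0.6704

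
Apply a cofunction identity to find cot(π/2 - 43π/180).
cot(π/2 - 43π/180) = tan(43π/180) = 0.9325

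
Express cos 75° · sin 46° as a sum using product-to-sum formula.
cos 75° sin 46° = (1/2)[sin(75°+46°) - sin(75°-46°)]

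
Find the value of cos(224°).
cos(224°) = -0.7193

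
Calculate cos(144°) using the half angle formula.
cos(144°) = -√((1 + cos 288°)/2) = -0.809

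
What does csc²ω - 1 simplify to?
csc²ω - 1 = cot²ω (using Pythagorean identity)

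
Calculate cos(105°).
cos(105°) = -(√6-√2)/4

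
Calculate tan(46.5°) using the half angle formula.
tan(46.5°) = sin 93° / (1 + cos 93°) = 1.054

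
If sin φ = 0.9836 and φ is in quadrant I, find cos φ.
cos φ = 0.1804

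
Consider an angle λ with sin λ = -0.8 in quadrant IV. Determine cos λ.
cos λ = √(1 - sin²λ) = 0.6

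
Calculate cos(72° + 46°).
cos(72° + 46°) = cos 72° cos 46° - sin 72° sin 46° = -0.4695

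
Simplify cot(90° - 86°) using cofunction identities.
cot(90° - 86°) = tan(86°)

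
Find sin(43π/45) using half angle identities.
sin(43π/45) = √((1 - cos 86π/45)/2) = 0.1392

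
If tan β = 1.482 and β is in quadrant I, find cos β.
cos β = 0.5593 (using tan²β + 1 = sec²β)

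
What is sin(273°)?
sin(273°) = -0.9986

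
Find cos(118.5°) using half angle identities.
cos(118.5°) = -√((1 + cos 237°)/2) = -0.4772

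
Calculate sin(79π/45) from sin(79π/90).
sin(79π/45) = 2 sin 79π/90 cos 79π/90 = -0.6947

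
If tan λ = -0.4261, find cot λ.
cot λ = 1/tan λ = -2.347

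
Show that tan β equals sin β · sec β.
RHS = sin β · (1/cos β) = sin β/cos β = tan β = LHS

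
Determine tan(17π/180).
tan(17π/180) = 0.3057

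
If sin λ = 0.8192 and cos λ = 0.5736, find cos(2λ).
cos(2λ) = cos²λ - sin²λ = -0.3421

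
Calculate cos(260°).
cos(260°) = -0.1736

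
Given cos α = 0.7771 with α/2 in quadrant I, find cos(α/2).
cos(α/2) = ±√((1 + cos α)/2); positive since α/2 ∈ QI, so cos(α/2) = 0.9426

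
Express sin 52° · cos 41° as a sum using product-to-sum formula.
sin 52° cos 41° = (1/2)[sin(52°+41°) + sin(52°-41°)]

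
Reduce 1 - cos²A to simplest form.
1 - cos²A = sin²A (using Pythagorean identity)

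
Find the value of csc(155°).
csc(155°) = 2.366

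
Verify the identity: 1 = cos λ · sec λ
RHS = cos λ · (1/cos λ) = 1 = LHS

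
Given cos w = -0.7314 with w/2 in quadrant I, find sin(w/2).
sin(w/2) = ±√((1 - cos w)/2); positive since w/2 ∈ QI, so sin(w/2) = 0.9304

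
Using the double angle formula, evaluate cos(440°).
cos(440°) = cos²220° - sin²220° = 0.1736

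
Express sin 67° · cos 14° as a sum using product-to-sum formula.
sin 67° cos 14° = (1/2)[sin(67°+14°) + sin(67°-14°)]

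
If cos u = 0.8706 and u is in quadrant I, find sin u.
sin u = 0.492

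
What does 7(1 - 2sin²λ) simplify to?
7(1 - 2sin²λ) = 7(cos(2λ)) (using Double angle)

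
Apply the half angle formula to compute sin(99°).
sin(99°) = √((1 - cos 198°)/2) = 0.9877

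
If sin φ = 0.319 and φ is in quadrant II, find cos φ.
cos φ = -0.9478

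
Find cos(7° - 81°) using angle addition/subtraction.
cos(7° - 81°) = cos 7° cos 81° + sin 7° sin 81° = 0.2756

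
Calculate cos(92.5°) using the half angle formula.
cos(92.5°) = -√((1 + cos 185°)/2) = -0.04362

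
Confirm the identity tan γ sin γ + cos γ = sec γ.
LHS = sin²γ/cos γ + cos γ = (sin²γ + cos²γ)/cos γ = 1/cos γ = sec γ = RHS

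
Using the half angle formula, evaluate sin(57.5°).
sin(57.5°) = √((1 - cos 115°)/2) = 0.8434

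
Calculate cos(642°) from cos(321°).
cos(642°) = cos²321° - sin²321° = 0.2079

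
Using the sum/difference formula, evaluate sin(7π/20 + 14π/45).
sin(7π/20 + 14π/45) = sin 7π/20 cos 14π/45 + cos 7π/20 sin 14π/45 = 0.8746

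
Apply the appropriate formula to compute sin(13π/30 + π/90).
sin(13π/30 + π/90) = sin 13π/30 cos π/90 + cos 13π/30 sin π/90 = 0.9848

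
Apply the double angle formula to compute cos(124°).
cos(124°) = cos²62° - sin²62° = -0.5592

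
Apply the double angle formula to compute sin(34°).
sin(34°) = 2 sin 17° cos 17° = 0.5592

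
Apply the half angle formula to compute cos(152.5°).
cos(152.5°) = -√((1 + cos 305°)/2) = -0.887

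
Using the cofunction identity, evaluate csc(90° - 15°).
csc(90° - 15°) = sec(15°) = 1.035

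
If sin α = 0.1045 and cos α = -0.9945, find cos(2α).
cos(2α) = cos²α - sin²α = 0.9781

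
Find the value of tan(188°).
tan(188°) = 0.1405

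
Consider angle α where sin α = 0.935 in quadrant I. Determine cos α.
cos α = √(1 - sin²α) = 0.3546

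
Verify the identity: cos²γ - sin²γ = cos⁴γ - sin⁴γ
RHS = (cos²γ - sin²γ)(cos²γ + sin²γ) = (cos²γ - sin²γ) · 1 = cos²γ - sin²γ = LHS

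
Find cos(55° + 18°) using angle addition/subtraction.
cos(55° + 18°) = cos 55° cos 18° - sin 55° sin 18° = 0.2924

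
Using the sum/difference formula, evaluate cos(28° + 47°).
cos(28° + 47°) = cos 28° cos 47° - sin 28° sin 47° = (√6-√2)/4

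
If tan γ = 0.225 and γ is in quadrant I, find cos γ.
cos γ = 0.9756 (using tan²γ + 1 = sec²γ)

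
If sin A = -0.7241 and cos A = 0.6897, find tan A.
tan A = sin A / cos A = -1.05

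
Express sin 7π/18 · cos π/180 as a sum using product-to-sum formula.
sin 7π/18 cos π/180 = (1/2)[sin(7π/18+π/180) + sin(7π/18-π/180)]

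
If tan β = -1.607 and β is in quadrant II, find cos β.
cos β = -0.5283 (using tan²β + 1 = sec²β)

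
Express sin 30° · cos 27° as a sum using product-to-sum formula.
sin 30° cos 27° = (1/2)[sin(30°+27°) + sin(30°-27°)]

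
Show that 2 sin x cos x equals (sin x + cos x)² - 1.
RHS = sin²x + 2 sin x cos x + cos²x - 1 = (sin²x + cos²x) + 2 sin x cos x - 1 = 1 + 2 sin x cos x - 1 = 2 sin x cos x = LHS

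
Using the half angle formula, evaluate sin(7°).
sin(7°) = √((1 - cos 14°)/2) = 0.1219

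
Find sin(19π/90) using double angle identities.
sin(19π/90) = 2 sin 19π/180 cos 19π/180 = 0.6157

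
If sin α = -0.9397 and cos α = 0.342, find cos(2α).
cos(2α) = cos²α - sin²α = -0.7661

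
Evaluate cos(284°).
cos(284°) = 0.2419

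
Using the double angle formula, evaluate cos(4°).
cos(4°) = cos²2° - sin²2° = 0.9976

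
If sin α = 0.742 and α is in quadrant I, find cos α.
cos α = 0.6704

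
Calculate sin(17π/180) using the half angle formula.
sin(17π/180) = √((1 - cos 17π/90)/2) = 0.2924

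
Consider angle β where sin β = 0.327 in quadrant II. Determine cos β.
cos β = ±√(1 - sin²β) = -0.945 (negative in QII)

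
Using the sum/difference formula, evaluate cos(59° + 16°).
cos(59° + 16°) = cos 59° cos 16° - sin 59° sin 16° = (√6-√2)/4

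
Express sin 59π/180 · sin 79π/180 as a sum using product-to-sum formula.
sin 59π/180 sin 79π/180 = (1/2)[cos(59π/180-79π/180) - cos(59π/180+79π/180)]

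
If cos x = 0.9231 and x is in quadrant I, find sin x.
sin x = 0.3846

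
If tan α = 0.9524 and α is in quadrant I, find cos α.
cos α = 0.7241 (using tan²α + 1 = sec²α)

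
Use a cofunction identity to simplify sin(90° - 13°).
sin(90° - 13°) = cos(13°)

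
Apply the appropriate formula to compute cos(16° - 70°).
cos(16° - 70°) = cos 16° cos 70° + sin 16° sin 70° = 0.5878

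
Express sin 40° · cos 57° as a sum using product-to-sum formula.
sin 40° cos 57° = (1/2)[sin(40°+57°) + sin(40°-57°)]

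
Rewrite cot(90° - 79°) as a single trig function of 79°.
cot(90° - 79°) = tan(79°)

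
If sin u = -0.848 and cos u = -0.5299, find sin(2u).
sin(2u) = 2 sin u cos u = 0.8987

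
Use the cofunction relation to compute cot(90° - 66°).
cot(90° - 66°) = tan(66°) = 2.246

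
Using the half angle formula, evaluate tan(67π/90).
tan(67π/90) = sin 67π/45 / (1 + cos 67π/45) = -1.036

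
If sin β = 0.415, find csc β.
csc β = 1/sin β = 2.41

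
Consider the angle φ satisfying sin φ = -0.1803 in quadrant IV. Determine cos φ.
cos φ = √(1 - sin²φ) = 0.9836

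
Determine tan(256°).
tan(256°) = 4.011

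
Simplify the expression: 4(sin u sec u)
4(sin u sec u) = 4(tan u) (using Reciprocal + quotient)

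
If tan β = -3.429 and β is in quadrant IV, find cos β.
cos β = 0.28 (using tan²β + 1 = sec²β)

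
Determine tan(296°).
tan(296°) = -2.05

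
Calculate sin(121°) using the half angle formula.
sin(121°) = √((1 - cos 242°)/2) = 0.8572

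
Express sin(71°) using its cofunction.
sin(71°) = cos(90° - 71°) = cos(19°)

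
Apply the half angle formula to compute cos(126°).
cos(126°) = -√((1 + cos 252°)/2) = -0.5878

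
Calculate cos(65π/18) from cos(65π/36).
cos(65π/18) = cos²65π/36 - sin²65π/36 = 0.342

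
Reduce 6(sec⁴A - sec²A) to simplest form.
6(sec⁴A - sec²A) = 6(tan⁴A + tan²A) (using Pythagorean)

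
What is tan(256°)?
tan(256°) = 4.011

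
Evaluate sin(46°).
sin(46°) = 0.7193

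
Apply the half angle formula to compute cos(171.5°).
cos(171.5°) = -√((1 + cos 343°)/2) = -0.989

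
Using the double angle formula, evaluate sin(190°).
sin(190°) = 2 sin 95° cos 95° = -0.1736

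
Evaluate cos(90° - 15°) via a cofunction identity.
cos(90° - 15°) = sin(15°) = (√6-√2)/4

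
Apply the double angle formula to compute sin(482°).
sin(482°) = 2 sin 241° cos 241° = 0.848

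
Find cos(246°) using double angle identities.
cos(246°) = cos²123° - sin²123° = -0.4067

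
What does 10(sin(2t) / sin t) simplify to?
10(sin(2t) / sin t) = 10(2 cos t) (using Double angle)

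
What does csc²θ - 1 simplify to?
csc²θ - 1 = cot²θ (using Pythagorean identity)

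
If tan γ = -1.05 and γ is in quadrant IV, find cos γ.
cos γ = 0.6897 (using tan²γ + 1 = sec²γ)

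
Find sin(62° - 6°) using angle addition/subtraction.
sin(62° - 6°) = sin 62° cos 6° - cos 62° sin 6° = 0.829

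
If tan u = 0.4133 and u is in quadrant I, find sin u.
sin u = 0.382 (using tan²u + 1 = sec²u)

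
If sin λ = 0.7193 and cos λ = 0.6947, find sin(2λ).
sin(2λ) = 2 sin λ cos λ = 0.9994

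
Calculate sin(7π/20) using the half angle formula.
sin(7π/20) = √((1 - cos 7π/10)/2) = 0.891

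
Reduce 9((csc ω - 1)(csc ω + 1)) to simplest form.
9((csc ω - 1)(csc ω + 1)) = 9(cot²ω) (using Diff. of squares)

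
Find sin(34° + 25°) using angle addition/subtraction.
sin(34° + 25°) = sin 34° cos 25° + cos 34° sin 25° = 0.8572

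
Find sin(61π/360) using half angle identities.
sin(61π/360) = √((1 - cos 61π/180)/2) = 0.5075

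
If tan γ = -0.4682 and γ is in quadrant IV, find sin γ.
sin γ = -0.424 (using tan²γ + 1 = sec²γ)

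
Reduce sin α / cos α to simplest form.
sin α / cos α = tan α (using Quotient identity)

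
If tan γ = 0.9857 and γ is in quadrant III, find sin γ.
sin γ = -0.702 (using tan²γ + 1 = sec²γ)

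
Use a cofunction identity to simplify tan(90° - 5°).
tan(90° - 5°) = cot(5°)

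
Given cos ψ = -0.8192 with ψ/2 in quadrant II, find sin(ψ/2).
sin(ψ/2) = ±√((1 - cos ψ)/2); positive since ψ/2 ∈ QII, so sin(ψ/2) = 0.9537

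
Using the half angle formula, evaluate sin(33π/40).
sin(33π/40) = √((1 - cos 33π/20)/2) = 0.5225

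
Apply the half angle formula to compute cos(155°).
cos(155°) = -√((1 + cos 310°)/2) = -0.9063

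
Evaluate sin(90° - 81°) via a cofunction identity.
sin(90° - 81°) = cos(81°) = 0.1564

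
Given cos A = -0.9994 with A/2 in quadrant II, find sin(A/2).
sin(A/2) = ±√((1 - cos A)/2); positive since A/2 ∈ QII, so sin(A/2) = 0.9998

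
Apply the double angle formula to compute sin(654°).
sin(654°) = 2 sin 327° cos 327° = -0.9135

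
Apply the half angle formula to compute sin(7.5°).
sin(7.5°) = √((1 - cos 15°)/2) = 0.1305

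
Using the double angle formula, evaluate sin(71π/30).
sin(71π/30) = 2 sin 71π/60 cos 71π/60 = 0.9135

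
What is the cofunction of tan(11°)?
tan(11°) = cot(90° - 11°) = cot(79°)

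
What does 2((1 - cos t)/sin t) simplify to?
2((1 - cos t)/sin t) = 2(tan(t/2)) (using Half angle)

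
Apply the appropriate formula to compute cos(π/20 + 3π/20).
cos(π/20 + 3π/20) = cos π/20 cos 3π/20 - sin π/20 sin 3π/20 = 0.809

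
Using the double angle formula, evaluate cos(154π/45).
cos(154π/45) = cos²77π/45 - sin²77π/45 = -0.2419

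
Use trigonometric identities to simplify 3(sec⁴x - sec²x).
3(sec⁴x - sec²x) = 3(tan⁴x + tan²x) (using Pythagorean)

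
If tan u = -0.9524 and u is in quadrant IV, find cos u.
cos u = 0.7241 (using tan²u + 1 = sec²u)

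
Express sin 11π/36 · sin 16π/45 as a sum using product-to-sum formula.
sin 11π/36 sin 16π/45 = (1/2)[cos(11π/36-16π/45) - cos(11π/36+16π/45)]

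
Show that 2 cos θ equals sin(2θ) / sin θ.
RHS = 2 sin θ cos θ / sin θ = 2 cos θ = LHS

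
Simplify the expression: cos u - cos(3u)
cos u - cos(3u) = 2 sin(2u) sin u (using Sum-to-product)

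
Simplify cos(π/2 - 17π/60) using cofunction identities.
cos(π/2 - 17π/60) = sin(17π/60)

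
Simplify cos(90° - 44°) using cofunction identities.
cos(90° - 44°) = sin(44°)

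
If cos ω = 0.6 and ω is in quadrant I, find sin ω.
sin ω = 0.8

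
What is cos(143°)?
cos(143°) = -0.7986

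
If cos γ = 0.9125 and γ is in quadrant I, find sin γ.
sin γ = 0.4091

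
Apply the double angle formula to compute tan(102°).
tan(102°) = 2 tan 51° / (1 - tan²51°) = -4.705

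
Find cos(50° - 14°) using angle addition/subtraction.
cos(50° - 14°) = cos 50° cos 14° + sin 50° sin 14° = 0.809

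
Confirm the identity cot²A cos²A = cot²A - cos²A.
RHS = cos²A/sin²A - cos²A = cos²A(1/sin²A - 1) = cos²A · (1 - sin²A)/sin²A = cos²A · cos²A/sin²A = cos²A · cot²A = LHS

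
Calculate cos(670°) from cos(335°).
cos(670°) = cos²335° - sin²335° = 0.6428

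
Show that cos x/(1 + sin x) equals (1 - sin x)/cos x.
RHS = (1 - sin x)(1 + sin x) / (cos x(1 + sin x)) = (1 - sin²x) / (cos x(1 + sin x)) = cos²x / (cos x(1 + sin x)) = cos x/(1 + sin x) = LHS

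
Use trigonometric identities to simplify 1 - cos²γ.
1 - cos²γ = sin²γ (using Pythagorean identity)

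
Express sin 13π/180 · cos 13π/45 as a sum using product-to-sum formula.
sin 13π/180 cos 13π/45 = (1/2)[sin(13π/180+13π/45) + sin(13π/180-13π/45)]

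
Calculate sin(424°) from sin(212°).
sin(424°) = 2 sin 212° cos 212° = 0.8988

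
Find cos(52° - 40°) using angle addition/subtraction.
cos(52° - 40°) = cos 52° cos 40° + sin 52° sin 40° = 0.9781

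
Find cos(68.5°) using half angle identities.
cos(68.5°) = √((1 + cos 137°)/2) = 0.3665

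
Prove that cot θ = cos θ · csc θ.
RHS = cos θ · (1/sin θ) = cos θ/sin θ = cot θ = LHS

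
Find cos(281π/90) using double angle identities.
cos(281π/90) = cos²281π/180 - sin²281π/180 = -0.9272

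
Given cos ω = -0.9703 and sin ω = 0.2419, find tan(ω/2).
tan(ω/2) = sin ω / (1 + cos ω) = 8.145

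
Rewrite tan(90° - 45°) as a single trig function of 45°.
tan(90° - 45°) = cot(45°)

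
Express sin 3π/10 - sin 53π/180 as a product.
sin 3π/10 - sin 53π/180 = 2 cos(107π/360) sin(π/360)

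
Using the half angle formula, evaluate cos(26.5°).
cos(26.5°) = √((1 + cos 53°)/2) = 0.8949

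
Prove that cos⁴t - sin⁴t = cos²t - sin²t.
LHS = (cos²t - sin²t)(cos²t + sin²t) = (cos²t - sin²t) · 1 = cos²t - sin²t = RHS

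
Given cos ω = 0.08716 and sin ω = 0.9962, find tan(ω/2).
tan(ω/2) = sin ω / (1 + cos ω) = 0.9163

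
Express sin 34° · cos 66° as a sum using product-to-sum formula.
sin 34° cos 66° = (1/2)[sin(34°+66°) + sin(34°-66°)]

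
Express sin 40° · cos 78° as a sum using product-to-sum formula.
sin 40° cos 78° = (1/2)[sin(40°+78°) + sin(40°-78°)]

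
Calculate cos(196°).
cos(196°) = -0.9613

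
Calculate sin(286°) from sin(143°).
sin(286°) = 2 sin 143° cos 143° = -0.9613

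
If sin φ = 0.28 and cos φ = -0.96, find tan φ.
tan φ = sin φ / cos φ = -0.2917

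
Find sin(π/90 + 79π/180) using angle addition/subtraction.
sin(π/90 + 79π/180) = sin π/90 cos 79π/180 + cos π/90 sin 79π/180 = 0.9877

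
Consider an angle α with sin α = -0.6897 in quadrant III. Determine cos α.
cos α = ±√(1 - sin²α) = -0.7241 (negative in QIII)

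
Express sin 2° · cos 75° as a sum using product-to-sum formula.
sin 2° cos 75° = (1/2)[sin(2°+75°) + sin(2°-75°)]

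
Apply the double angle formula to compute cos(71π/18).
cos(71π/18) = cos²71π/36 - sin²71π/36 = 0.9848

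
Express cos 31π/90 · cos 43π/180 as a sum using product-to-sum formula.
cos 31π/90 cos 43π/180 = (1/2)[cos(31π/90-43π/180) + cos(31π/90+43π/180)]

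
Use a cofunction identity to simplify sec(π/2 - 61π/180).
sec(π/2 - 61π/180) = csc(61π/180)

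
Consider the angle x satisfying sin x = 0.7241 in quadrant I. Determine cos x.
cos x = √(1 - sin²x) = 0.6897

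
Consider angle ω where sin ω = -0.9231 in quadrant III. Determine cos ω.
cos ω = ±√(1 - sin²ω) = -0.3846 (negative in QIII)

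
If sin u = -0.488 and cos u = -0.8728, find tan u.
tan u = sin u / cos u = 0.5591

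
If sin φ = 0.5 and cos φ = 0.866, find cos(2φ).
cos(2φ) = cos²φ - sin²φ = 0.5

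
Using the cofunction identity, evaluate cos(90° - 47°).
cos(90° - 47°) = sin(47°) = 0.7314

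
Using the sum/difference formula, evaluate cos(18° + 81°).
cos(18° + 81°) = cos 18° cos 81° - sin 18° sin 81° = -0.1564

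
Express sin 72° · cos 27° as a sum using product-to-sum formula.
sin 72° cos 27° = (1/2)[sin(72°+27°) + sin(72°-27°)]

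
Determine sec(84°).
sec(84°) = 9.567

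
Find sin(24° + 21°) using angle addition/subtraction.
sin(24° + 21°) = sin 24° cos 21° + cos 24° sin 21° = √2/2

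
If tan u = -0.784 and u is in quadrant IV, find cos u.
cos u = 0.787 (using tan²u + 1 = sec²u)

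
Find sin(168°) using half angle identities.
sin(168°) = √((1 - cos 336°)/2) = 0.2079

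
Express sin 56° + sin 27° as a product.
sin 56° + sin 27° = 2 sin(41.5°) cos(14.5°)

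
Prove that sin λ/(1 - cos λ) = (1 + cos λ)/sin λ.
LHS = sin λ(1 + cos λ) / ((1 - cos λ)(1 + cos λ)) = sin λ(1 + cos λ) / (1 - cos²λ) = sin λ(1 + cos λ) / sin²λ = (1 + cos λ)/sin λ = RHS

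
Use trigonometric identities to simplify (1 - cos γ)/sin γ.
(1 - cos γ)/sin γ = tan(γ/2) (using Half angle)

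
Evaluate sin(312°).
sin(312°) = -0.7431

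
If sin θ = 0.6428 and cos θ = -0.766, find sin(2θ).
sin(2θ) = 2 sin θ cos θ = -0.9848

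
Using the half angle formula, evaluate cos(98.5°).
cos(98.5°) = -√((1 + cos 197°)/2) = -0.1478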